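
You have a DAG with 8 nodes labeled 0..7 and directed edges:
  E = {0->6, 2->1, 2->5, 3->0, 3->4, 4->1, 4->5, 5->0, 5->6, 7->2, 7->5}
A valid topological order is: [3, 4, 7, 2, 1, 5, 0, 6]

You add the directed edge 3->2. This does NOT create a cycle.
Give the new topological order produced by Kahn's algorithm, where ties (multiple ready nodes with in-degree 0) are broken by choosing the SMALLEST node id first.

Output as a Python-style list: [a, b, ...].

Answer: [3, 4, 7, 2, 1, 5, 0, 6]

Derivation:
Old toposort: [3, 4, 7, 2, 1, 5, 0, 6]
Added edge: 3->2
Position of 3 (0) < position of 2 (3). Old order still valid.
Run Kahn's algorithm (break ties by smallest node id):
  initial in-degrees: [2, 2, 2, 0, 1, 3, 2, 0]
  ready (indeg=0): [3, 7]
  pop 3: indeg[0]->1; indeg[2]->1; indeg[4]->0 | ready=[4, 7] | order so far=[3]
  pop 4: indeg[1]->1; indeg[5]->2 | ready=[7] | order so far=[3, 4]
  pop 7: indeg[2]->0; indeg[5]->1 | ready=[2] | order so far=[3, 4, 7]
  pop 2: indeg[1]->0; indeg[5]->0 | ready=[1, 5] | order so far=[3, 4, 7, 2]
  pop 1: no out-edges | ready=[5] | order so far=[3, 4, 7, 2, 1]
  pop 5: indeg[0]->0; indeg[6]->1 | ready=[0] | order so far=[3, 4, 7, 2, 1, 5]
  pop 0: indeg[6]->0 | ready=[6] | order so far=[3, 4, 7, 2, 1, 5, 0]
  pop 6: no out-edges | ready=[] | order so far=[3, 4, 7, 2, 1, 5, 0, 6]
  Result: [3, 4, 7, 2, 1, 5, 0, 6]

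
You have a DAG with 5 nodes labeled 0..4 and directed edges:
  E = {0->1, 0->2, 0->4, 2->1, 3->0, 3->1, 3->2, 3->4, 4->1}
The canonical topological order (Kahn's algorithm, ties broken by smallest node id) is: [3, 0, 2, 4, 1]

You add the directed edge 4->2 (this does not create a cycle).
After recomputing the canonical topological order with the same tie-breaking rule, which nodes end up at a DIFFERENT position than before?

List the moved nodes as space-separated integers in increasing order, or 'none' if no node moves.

Answer: 2 4

Derivation:
Old toposort: [3, 0, 2, 4, 1]
Added edge 4->2
Recompute Kahn (smallest-id tiebreak):
  initial in-degrees: [1, 4, 3, 0, 2]
  ready (indeg=0): [3]
  pop 3: indeg[0]->0; indeg[1]->3; indeg[2]->2; indeg[4]->1 | ready=[0] | order so far=[3]
  pop 0: indeg[1]->2; indeg[2]->1; indeg[4]->0 | ready=[4] | order so far=[3, 0]
  pop 4: indeg[1]->1; indeg[2]->0 | ready=[2] | order so far=[3, 0, 4]
  pop 2: indeg[1]->0 | ready=[1] | order so far=[3, 0, 4, 2]
  pop 1: no out-edges | ready=[] | order so far=[3, 0, 4, 2, 1]
New canonical toposort: [3, 0, 4, 2, 1]
Compare positions:
  Node 0: index 1 -> 1 (same)
  Node 1: index 4 -> 4 (same)
  Node 2: index 2 -> 3 (moved)
  Node 3: index 0 -> 0 (same)
  Node 4: index 3 -> 2 (moved)
Nodes that changed position: 2 4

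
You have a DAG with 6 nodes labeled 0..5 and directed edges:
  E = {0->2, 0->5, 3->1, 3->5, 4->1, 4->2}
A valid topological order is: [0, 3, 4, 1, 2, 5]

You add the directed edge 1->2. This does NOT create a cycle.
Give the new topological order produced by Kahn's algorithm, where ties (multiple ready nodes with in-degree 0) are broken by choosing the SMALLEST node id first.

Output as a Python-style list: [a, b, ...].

Old toposort: [0, 3, 4, 1, 2, 5]
Added edge: 1->2
Position of 1 (3) < position of 2 (4). Old order still valid.
Run Kahn's algorithm (break ties by smallest node id):
  initial in-degrees: [0, 2, 3, 0, 0, 2]
  ready (indeg=0): [0, 3, 4]
  pop 0: indeg[2]->2; indeg[5]->1 | ready=[3, 4] | order so far=[0]
  pop 3: indeg[1]->1; indeg[5]->0 | ready=[4, 5] | order so far=[0, 3]
  pop 4: indeg[1]->0; indeg[2]->1 | ready=[1, 5] | order so far=[0, 3, 4]
  pop 1: indeg[2]->0 | ready=[2, 5] | order so far=[0, 3, 4, 1]
  pop 2: no out-edges | ready=[5] | order so far=[0, 3, 4, 1, 2]
  pop 5: no out-edges | ready=[] | order so far=[0, 3, 4, 1, 2, 5]
  Result: [0, 3, 4, 1, 2, 5]

Answer: [0, 3, 4, 1, 2, 5]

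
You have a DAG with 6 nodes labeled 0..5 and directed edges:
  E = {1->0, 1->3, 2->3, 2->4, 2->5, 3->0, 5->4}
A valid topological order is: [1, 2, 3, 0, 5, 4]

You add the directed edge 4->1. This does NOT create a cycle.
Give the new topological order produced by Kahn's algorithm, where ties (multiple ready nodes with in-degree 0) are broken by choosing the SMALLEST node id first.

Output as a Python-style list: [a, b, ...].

Old toposort: [1, 2, 3, 0, 5, 4]
Added edge: 4->1
Position of 4 (5) > position of 1 (0). Must reorder: 4 must now come before 1.
Run Kahn's algorithm (break ties by smallest node id):
  initial in-degrees: [2, 1, 0, 2, 2, 1]
  ready (indeg=0): [2]
  pop 2: indeg[3]->1; indeg[4]->1; indeg[5]->0 | ready=[5] | order so far=[2]
  pop 5: indeg[4]->0 | ready=[4] | order so far=[2, 5]
  pop 4: indeg[1]->0 | ready=[1] | order so far=[2, 5, 4]
  pop 1: indeg[0]->1; indeg[3]->0 | ready=[3] | order so far=[2, 5, 4, 1]
  pop 3: indeg[0]->0 | ready=[0] | order so far=[2, 5, 4, 1, 3]
  pop 0: no out-edges | ready=[] | order so far=[2, 5, 4, 1, 3, 0]
  Result: [2, 5, 4, 1, 3, 0]

Answer: [2, 5, 4, 1, 3, 0]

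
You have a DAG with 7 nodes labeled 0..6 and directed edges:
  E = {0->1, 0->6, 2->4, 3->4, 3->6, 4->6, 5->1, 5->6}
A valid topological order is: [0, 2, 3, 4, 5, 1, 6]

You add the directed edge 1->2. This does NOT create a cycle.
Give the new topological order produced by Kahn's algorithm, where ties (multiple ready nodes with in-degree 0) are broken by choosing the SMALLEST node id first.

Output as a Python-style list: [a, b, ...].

Answer: [0, 3, 5, 1, 2, 4, 6]

Derivation:
Old toposort: [0, 2, 3, 4, 5, 1, 6]
Added edge: 1->2
Position of 1 (5) > position of 2 (1). Must reorder: 1 must now come before 2.
Run Kahn's algorithm (break ties by smallest node id):
  initial in-degrees: [0, 2, 1, 0, 2, 0, 4]
  ready (indeg=0): [0, 3, 5]
  pop 0: indeg[1]->1; indeg[6]->3 | ready=[3, 5] | order so far=[0]
  pop 3: indeg[4]->1; indeg[6]->2 | ready=[5] | order so far=[0, 3]
  pop 5: indeg[1]->0; indeg[6]->1 | ready=[1] | order so far=[0, 3, 5]
  pop 1: indeg[2]->0 | ready=[2] | order so far=[0, 3, 5, 1]
  pop 2: indeg[4]->0 | ready=[4] | order so far=[0, 3, 5, 1, 2]
  pop 4: indeg[6]->0 | ready=[6] | order so far=[0, 3, 5, 1, 2, 4]
  pop 6: no out-edges | ready=[] | order so far=[0, 3, 5, 1, 2, 4, 6]
  Result: [0, 3, 5, 1, 2, 4, 6]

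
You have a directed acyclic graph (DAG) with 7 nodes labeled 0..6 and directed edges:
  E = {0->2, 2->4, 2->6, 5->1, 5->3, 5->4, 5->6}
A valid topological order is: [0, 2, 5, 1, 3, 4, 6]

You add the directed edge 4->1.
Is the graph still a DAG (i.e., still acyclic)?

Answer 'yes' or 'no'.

Answer: yes

Derivation:
Given toposort: [0, 2, 5, 1, 3, 4, 6]
Position of 4: index 5; position of 1: index 3
New edge 4->1: backward (u after v in old order)
Backward edge: old toposort is now invalid. Check if this creates a cycle.
Does 1 already reach 4? Reachable from 1: [1]. NO -> still a DAG (reorder needed).
Still a DAG? yes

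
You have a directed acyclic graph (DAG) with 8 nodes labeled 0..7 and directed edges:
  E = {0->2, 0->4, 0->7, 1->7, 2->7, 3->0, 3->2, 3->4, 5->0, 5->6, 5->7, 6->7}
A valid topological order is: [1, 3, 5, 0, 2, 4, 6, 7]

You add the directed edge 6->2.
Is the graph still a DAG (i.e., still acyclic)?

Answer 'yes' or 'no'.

Answer: yes

Derivation:
Given toposort: [1, 3, 5, 0, 2, 4, 6, 7]
Position of 6: index 6; position of 2: index 4
New edge 6->2: backward (u after v in old order)
Backward edge: old toposort is now invalid. Check if this creates a cycle.
Does 2 already reach 6? Reachable from 2: [2, 7]. NO -> still a DAG (reorder needed).
Still a DAG? yes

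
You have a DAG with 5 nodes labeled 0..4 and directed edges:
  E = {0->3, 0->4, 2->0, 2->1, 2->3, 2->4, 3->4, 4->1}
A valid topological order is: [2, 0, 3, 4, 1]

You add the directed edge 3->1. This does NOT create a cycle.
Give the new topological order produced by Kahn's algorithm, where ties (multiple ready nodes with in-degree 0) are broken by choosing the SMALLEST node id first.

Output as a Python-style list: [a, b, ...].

Old toposort: [2, 0, 3, 4, 1]
Added edge: 3->1
Position of 3 (2) < position of 1 (4). Old order still valid.
Run Kahn's algorithm (break ties by smallest node id):
  initial in-degrees: [1, 3, 0, 2, 3]
  ready (indeg=0): [2]
  pop 2: indeg[0]->0; indeg[1]->2; indeg[3]->1; indeg[4]->2 | ready=[0] | order so far=[2]
  pop 0: indeg[3]->0; indeg[4]->1 | ready=[3] | order so far=[2, 0]
  pop 3: indeg[1]->1; indeg[4]->0 | ready=[4] | order so far=[2, 0, 3]
  pop 4: indeg[1]->0 | ready=[1] | order so far=[2, 0, 3, 4]
  pop 1: no out-edges | ready=[] | order so far=[2, 0, 3, 4, 1]
  Result: [2, 0, 3, 4, 1]

Answer: [2, 0, 3, 4, 1]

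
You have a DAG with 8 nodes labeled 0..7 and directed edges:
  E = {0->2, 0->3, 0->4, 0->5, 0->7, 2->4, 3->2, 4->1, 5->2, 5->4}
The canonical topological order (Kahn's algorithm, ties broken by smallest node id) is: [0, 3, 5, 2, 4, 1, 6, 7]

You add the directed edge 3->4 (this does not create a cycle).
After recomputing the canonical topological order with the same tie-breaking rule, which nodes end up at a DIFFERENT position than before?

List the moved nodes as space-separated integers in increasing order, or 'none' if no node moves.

Answer: none

Derivation:
Old toposort: [0, 3, 5, 2, 4, 1, 6, 7]
Added edge 3->4
Recompute Kahn (smallest-id tiebreak):
  initial in-degrees: [0, 1, 3, 1, 4, 1, 0, 1]
  ready (indeg=0): [0, 6]
  pop 0: indeg[2]->2; indeg[3]->0; indeg[4]->3; indeg[5]->0; indeg[7]->0 | ready=[3, 5, 6, 7] | order so far=[0]
  pop 3: indeg[2]->1; indeg[4]->2 | ready=[5, 6, 7] | order so far=[0, 3]
  pop 5: indeg[2]->0; indeg[4]->1 | ready=[2, 6, 7] | order so far=[0, 3, 5]
  pop 2: indeg[4]->0 | ready=[4, 6, 7] | order so far=[0, 3, 5, 2]
  pop 4: indeg[1]->0 | ready=[1, 6, 7] | order so far=[0, 3, 5, 2, 4]
  pop 1: no out-edges | ready=[6, 7] | order so far=[0, 3, 5, 2, 4, 1]
  pop 6: no out-edges | ready=[7] | order so far=[0, 3, 5, 2, 4, 1, 6]
  pop 7: no out-edges | ready=[] | order so far=[0, 3, 5, 2, 4, 1, 6, 7]
New canonical toposort: [0, 3, 5, 2, 4, 1, 6, 7]
Compare positions:
  Node 0: index 0 -> 0 (same)
  Node 1: index 5 -> 5 (same)
  Node 2: index 3 -> 3 (same)
  Node 3: index 1 -> 1 (same)
  Node 4: index 4 -> 4 (same)
  Node 5: index 2 -> 2 (same)
  Node 6: index 6 -> 6 (same)
  Node 7: index 7 -> 7 (same)
Nodes that changed position: none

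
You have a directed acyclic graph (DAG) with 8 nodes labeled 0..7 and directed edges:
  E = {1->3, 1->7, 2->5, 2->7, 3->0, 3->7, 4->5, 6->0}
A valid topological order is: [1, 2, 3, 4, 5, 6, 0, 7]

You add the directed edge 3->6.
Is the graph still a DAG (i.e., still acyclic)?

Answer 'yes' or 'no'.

Answer: yes

Derivation:
Given toposort: [1, 2, 3, 4, 5, 6, 0, 7]
Position of 3: index 2; position of 6: index 5
New edge 3->6: forward
Forward edge: respects the existing order. Still a DAG, same toposort still valid.
Still a DAG? yes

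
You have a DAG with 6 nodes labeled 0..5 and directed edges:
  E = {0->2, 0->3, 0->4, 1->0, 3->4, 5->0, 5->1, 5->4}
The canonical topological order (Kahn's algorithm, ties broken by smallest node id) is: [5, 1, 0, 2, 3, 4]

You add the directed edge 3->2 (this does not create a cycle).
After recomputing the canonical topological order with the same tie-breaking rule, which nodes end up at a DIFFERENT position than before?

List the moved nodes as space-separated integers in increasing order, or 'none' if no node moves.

Old toposort: [5, 1, 0, 2, 3, 4]
Added edge 3->2
Recompute Kahn (smallest-id tiebreak):
  initial in-degrees: [2, 1, 2, 1, 3, 0]
  ready (indeg=0): [5]
  pop 5: indeg[0]->1; indeg[1]->0; indeg[4]->2 | ready=[1] | order so far=[5]
  pop 1: indeg[0]->0 | ready=[0] | order so far=[5, 1]
  pop 0: indeg[2]->1; indeg[3]->0; indeg[4]->1 | ready=[3] | order so far=[5, 1, 0]
  pop 3: indeg[2]->0; indeg[4]->0 | ready=[2, 4] | order so far=[5, 1, 0, 3]
  pop 2: no out-edges | ready=[4] | order so far=[5, 1, 0, 3, 2]
  pop 4: no out-edges | ready=[] | order so far=[5, 1, 0, 3, 2, 4]
New canonical toposort: [5, 1, 0, 3, 2, 4]
Compare positions:
  Node 0: index 2 -> 2 (same)
  Node 1: index 1 -> 1 (same)
  Node 2: index 3 -> 4 (moved)
  Node 3: index 4 -> 3 (moved)
  Node 4: index 5 -> 5 (same)
  Node 5: index 0 -> 0 (same)
Nodes that changed position: 2 3

Answer: 2 3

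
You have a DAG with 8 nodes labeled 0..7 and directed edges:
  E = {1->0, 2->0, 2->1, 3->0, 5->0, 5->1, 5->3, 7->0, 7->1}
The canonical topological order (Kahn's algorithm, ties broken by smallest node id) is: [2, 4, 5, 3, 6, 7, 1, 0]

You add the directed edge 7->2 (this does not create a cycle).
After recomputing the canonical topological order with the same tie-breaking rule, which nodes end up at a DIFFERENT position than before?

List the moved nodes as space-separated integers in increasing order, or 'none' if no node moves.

Answer: 2 3 4 5 6 7

Derivation:
Old toposort: [2, 4, 5, 3, 6, 7, 1, 0]
Added edge 7->2
Recompute Kahn (smallest-id tiebreak):
  initial in-degrees: [5, 3, 1, 1, 0, 0, 0, 0]
  ready (indeg=0): [4, 5, 6, 7]
  pop 4: no out-edges | ready=[5, 6, 7] | order so far=[4]
  pop 5: indeg[0]->4; indeg[1]->2; indeg[3]->0 | ready=[3, 6, 7] | order so far=[4, 5]
  pop 3: indeg[0]->3 | ready=[6, 7] | order so far=[4, 5, 3]
  pop 6: no out-edges | ready=[7] | order so far=[4, 5, 3, 6]
  pop 7: indeg[0]->2; indeg[1]->1; indeg[2]->0 | ready=[2] | order so far=[4, 5, 3, 6, 7]
  pop 2: indeg[0]->1; indeg[1]->0 | ready=[1] | order so far=[4, 5, 3, 6, 7, 2]
  pop 1: indeg[0]->0 | ready=[0] | order so far=[4, 5, 3, 6, 7, 2, 1]
  pop 0: no out-edges | ready=[] | order so far=[4, 5, 3, 6, 7, 2, 1, 0]
New canonical toposort: [4, 5, 3, 6, 7, 2, 1, 0]
Compare positions:
  Node 0: index 7 -> 7 (same)
  Node 1: index 6 -> 6 (same)
  Node 2: index 0 -> 5 (moved)
  Node 3: index 3 -> 2 (moved)
  Node 4: index 1 -> 0 (moved)
  Node 5: index 2 -> 1 (moved)
  Node 6: index 4 -> 3 (moved)
  Node 7: index 5 -> 4 (moved)
Nodes that changed position: 2 3 4 5 6 7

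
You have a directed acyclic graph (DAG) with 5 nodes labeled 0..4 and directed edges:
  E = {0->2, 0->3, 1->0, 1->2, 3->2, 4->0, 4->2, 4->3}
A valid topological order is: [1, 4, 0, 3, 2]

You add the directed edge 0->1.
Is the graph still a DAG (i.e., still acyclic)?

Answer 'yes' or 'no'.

Answer: no

Derivation:
Given toposort: [1, 4, 0, 3, 2]
Position of 0: index 2; position of 1: index 0
New edge 0->1: backward (u after v in old order)
Backward edge: old toposort is now invalid. Check if this creates a cycle.
Does 1 already reach 0? Reachable from 1: [0, 1, 2, 3]. YES -> cycle!
Still a DAG? no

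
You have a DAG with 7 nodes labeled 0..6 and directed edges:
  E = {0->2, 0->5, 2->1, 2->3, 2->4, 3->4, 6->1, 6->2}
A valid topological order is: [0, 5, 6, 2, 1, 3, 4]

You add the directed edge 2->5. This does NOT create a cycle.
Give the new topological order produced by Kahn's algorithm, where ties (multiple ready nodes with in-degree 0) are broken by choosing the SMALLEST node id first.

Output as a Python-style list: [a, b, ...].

Answer: [0, 6, 2, 1, 3, 4, 5]

Derivation:
Old toposort: [0, 5, 6, 2, 1, 3, 4]
Added edge: 2->5
Position of 2 (3) > position of 5 (1). Must reorder: 2 must now come before 5.
Run Kahn's algorithm (break ties by smallest node id):
  initial in-degrees: [0, 2, 2, 1, 2, 2, 0]
  ready (indeg=0): [0, 6]
  pop 0: indeg[2]->1; indeg[5]->1 | ready=[6] | order so far=[0]
  pop 6: indeg[1]->1; indeg[2]->0 | ready=[2] | order so far=[0, 6]
  pop 2: indeg[1]->0; indeg[3]->0; indeg[4]->1; indeg[5]->0 | ready=[1, 3, 5] | order so far=[0, 6, 2]
  pop 1: no out-edges | ready=[3, 5] | order so far=[0, 6, 2, 1]
  pop 3: indeg[4]->0 | ready=[4, 5] | order so far=[0, 6, 2, 1, 3]
  pop 4: no out-edges | ready=[5] | order so far=[0, 6, 2, 1, 3, 4]
  pop 5: no out-edges | ready=[] | order so far=[0, 6, 2, 1, 3, 4, 5]
  Result: [0, 6, 2, 1, 3, 4, 5]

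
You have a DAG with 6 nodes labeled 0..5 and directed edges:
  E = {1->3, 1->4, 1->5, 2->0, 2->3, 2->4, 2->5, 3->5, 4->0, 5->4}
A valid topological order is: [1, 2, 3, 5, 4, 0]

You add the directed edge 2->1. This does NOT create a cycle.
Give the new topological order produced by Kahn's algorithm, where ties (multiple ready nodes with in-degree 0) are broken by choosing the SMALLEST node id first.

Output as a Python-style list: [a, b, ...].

Answer: [2, 1, 3, 5, 4, 0]

Derivation:
Old toposort: [1, 2, 3, 5, 4, 0]
Added edge: 2->1
Position of 2 (1) > position of 1 (0). Must reorder: 2 must now come before 1.
Run Kahn's algorithm (break ties by smallest node id):
  initial in-degrees: [2, 1, 0, 2, 3, 3]
  ready (indeg=0): [2]
  pop 2: indeg[0]->1; indeg[1]->0; indeg[3]->1; indeg[4]->2; indeg[5]->2 | ready=[1] | order so far=[2]
  pop 1: indeg[3]->0; indeg[4]->1; indeg[5]->1 | ready=[3] | order so far=[2, 1]
  pop 3: indeg[5]->0 | ready=[5] | order so far=[2, 1, 3]
  pop 5: indeg[4]->0 | ready=[4] | order so far=[2, 1, 3, 5]
  pop 4: indeg[0]->0 | ready=[0] | order so far=[2, 1, 3, 5, 4]
  pop 0: no out-edges | ready=[] | order so far=[2, 1, 3, 5, 4, 0]
  Result: [2, 1, 3, 5, 4, 0]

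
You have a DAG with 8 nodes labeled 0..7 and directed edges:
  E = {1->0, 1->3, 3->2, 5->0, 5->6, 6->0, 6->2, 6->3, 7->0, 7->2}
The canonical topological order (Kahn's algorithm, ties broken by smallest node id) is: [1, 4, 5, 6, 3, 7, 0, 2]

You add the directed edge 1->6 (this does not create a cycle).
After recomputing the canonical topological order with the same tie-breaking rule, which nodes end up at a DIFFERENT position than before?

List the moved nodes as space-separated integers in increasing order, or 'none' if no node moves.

Answer: none

Derivation:
Old toposort: [1, 4, 5, 6, 3, 7, 0, 2]
Added edge 1->6
Recompute Kahn (smallest-id tiebreak):
  initial in-degrees: [4, 0, 3, 2, 0, 0, 2, 0]
  ready (indeg=0): [1, 4, 5, 7]
  pop 1: indeg[0]->3; indeg[3]->1; indeg[6]->1 | ready=[4, 5, 7] | order so far=[1]
  pop 4: no out-edges | ready=[5, 7] | order so far=[1, 4]
  pop 5: indeg[0]->2; indeg[6]->0 | ready=[6, 7] | order so far=[1, 4, 5]
  pop 6: indeg[0]->1; indeg[2]->2; indeg[3]->0 | ready=[3, 7] | order so far=[1, 4, 5, 6]
  pop 3: indeg[2]->1 | ready=[7] | order so far=[1, 4, 5, 6, 3]
  pop 7: indeg[0]->0; indeg[2]->0 | ready=[0, 2] | order so far=[1, 4, 5, 6, 3, 7]
  pop 0: no out-edges | ready=[2] | order so far=[1, 4, 5, 6, 3, 7, 0]
  pop 2: no out-edges | ready=[] | order so far=[1, 4, 5, 6, 3, 7, 0, 2]
New canonical toposort: [1, 4, 5, 6, 3, 7, 0, 2]
Compare positions:
  Node 0: index 6 -> 6 (same)
  Node 1: index 0 -> 0 (same)
  Node 2: index 7 -> 7 (same)
  Node 3: index 4 -> 4 (same)
  Node 4: index 1 -> 1 (same)
  Node 5: index 2 -> 2 (same)
  Node 6: index 3 -> 3 (same)
  Node 7: index 5 -> 5 (same)
Nodes that changed position: none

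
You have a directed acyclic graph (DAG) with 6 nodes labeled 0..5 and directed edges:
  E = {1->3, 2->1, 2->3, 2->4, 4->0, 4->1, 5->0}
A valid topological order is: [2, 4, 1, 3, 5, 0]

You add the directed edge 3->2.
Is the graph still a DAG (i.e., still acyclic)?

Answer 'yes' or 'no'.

Given toposort: [2, 4, 1, 3, 5, 0]
Position of 3: index 3; position of 2: index 0
New edge 3->2: backward (u after v in old order)
Backward edge: old toposort is now invalid. Check if this creates a cycle.
Does 2 already reach 3? Reachable from 2: [0, 1, 2, 3, 4]. YES -> cycle!
Still a DAG? no

Answer: no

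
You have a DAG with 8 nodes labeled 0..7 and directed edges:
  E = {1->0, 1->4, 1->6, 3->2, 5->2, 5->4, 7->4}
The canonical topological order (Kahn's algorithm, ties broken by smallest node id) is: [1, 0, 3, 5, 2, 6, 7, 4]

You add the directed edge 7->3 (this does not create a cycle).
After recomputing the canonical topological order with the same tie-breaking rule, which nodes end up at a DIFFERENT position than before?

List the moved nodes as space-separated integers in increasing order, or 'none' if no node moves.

Answer: 2 3 5 6 7

Derivation:
Old toposort: [1, 0, 3, 5, 2, 6, 7, 4]
Added edge 7->3
Recompute Kahn (smallest-id tiebreak):
  initial in-degrees: [1, 0, 2, 1, 3, 0, 1, 0]
  ready (indeg=0): [1, 5, 7]
  pop 1: indeg[0]->0; indeg[4]->2; indeg[6]->0 | ready=[0, 5, 6, 7] | order so far=[1]
  pop 0: no out-edges | ready=[5, 6, 7] | order so far=[1, 0]
  pop 5: indeg[2]->1; indeg[4]->1 | ready=[6, 7] | order so far=[1, 0, 5]
  pop 6: no out-edges | ready=[7] | order so far=[1, 0, 5, 6]
  pop 7: indeg[3]->0; indeg[4]->0 | ready=[3, 4] | order so far=[1, 0, 5, 6, 7]
  pop 3: indeg[2]->0 | ready=[2, 4] | order so far=[1, 0, 5, 6, 7, 3]
  pop 2: no out-edges | ready=[4] | order so far=[1, 0, 5, 6, 7, 3, 2]
  pop 4: no out-edges | ready=[] | order so far=[1, 0, 5, 6, 7, 3, 2, 4]
New canonical toposort: [1, 0, 5, 6, 7, 3, 2, 4]
Compare positions:
  Node 0: index 1 -> 1 (same)
  Node 1: index 0 -> 0 (same)
  Node 2: index 4 -> 6 (moved)
  Node 3: index 2 -> 5 (moved)
  Node 4: index 7 -> 7 (same)
  Node 5: index 3 -> 2 (moved)
  Node 6: index 5 -> 3 (moved)
  Node 7: index 6 -> 4 (moved)
Nodes that changed position: 2 3 5 6 7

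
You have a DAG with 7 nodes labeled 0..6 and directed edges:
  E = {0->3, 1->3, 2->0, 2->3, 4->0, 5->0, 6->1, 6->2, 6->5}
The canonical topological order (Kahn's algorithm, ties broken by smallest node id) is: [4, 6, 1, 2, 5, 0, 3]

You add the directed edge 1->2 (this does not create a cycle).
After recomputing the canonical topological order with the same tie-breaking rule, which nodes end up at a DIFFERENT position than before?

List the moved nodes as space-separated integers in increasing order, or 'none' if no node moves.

Old toposort: [4, 6, 1, 2, 5, 0, 3]
Added edge 1->2
Recompute Kahn (smallest-id tiebreak):
  initial in-degrees: [3, 1, 2, 3, 0, 1, 0]
  ready (indeg=0): [4, 6]
  pop 4: indeg[0]->2 | ready=[6] | order so far=[4]
  pop 6: indeg[1]->0; indeg[2]->1; indeg[5]->0 | ready=[1, 5] | order so far=[4, 6]
  pop 1: indeg[2]->0; indeg[3]->2 | ready=[2, 5] | order so far=[4, 6, 1]
  pop 2: indeg[0]->1; indeg[3]->1 | ready=[5] | order so far=[4, 6, 1, 2]
  pop 5: indeg[0]->0 | ready=[0] | order so far=[4, 6, 1, 2, 5]
  pop 0: indeg[3]->0 | ready=[3] | order so far=[4, 6, 1, 2, 5, 0]
  pop 3: no out-edges | ready=[] | order so far=[4, 6, 1, 2, 5, 0, 3]
New canonical toposort: [4, 6, 1, 2, 5, 0, 3]
Compare positions:
  Node 0: index 5 -> 5 (same)
  Node 1: index 2 -> 2 (same)
  Node 2: index 3 -> 3 (same)
  Node 3: index 6 -> 6 (same)
  Node 4: index 0 -> 0 (same)
  Node 5: index 4 -> 4 (same)
  Node 6: index 1 -> 1 (same)
Nodes that changed position: none

Answer: none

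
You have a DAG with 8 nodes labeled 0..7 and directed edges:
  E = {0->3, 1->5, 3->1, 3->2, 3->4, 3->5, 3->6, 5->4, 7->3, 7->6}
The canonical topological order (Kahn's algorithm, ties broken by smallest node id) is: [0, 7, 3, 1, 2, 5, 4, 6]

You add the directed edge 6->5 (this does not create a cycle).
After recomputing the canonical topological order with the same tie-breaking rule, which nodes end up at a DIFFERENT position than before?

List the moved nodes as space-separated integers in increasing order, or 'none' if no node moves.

Old toposort: [0, 7, 3, 1, 2, 5, 4, 6]
Added edge 6->5
Recompute Kahn (smallest-id tiebreak):
  initial in-degrees: [0, 1, 1, 2, 2, 3, 2, 0]
  ready (indeg=0): [0, 7]
  pop 0: indeg[3]->1 | ready=[7] | order so far=[0]
  pop 7: indeg[3]->0; indeg[6]->1 | ready=[3] | order so far=[0, 7]
  pop 3: indeg[1]->0; indeg[2]->0; indeg[4]->1; indeg[5]->2; indeg[6]->0 | ready=[1, 2, 6] | order so far=[0, 7, 3]
  pop 1: indeg[5]->1 | ready=[2, 6] | order so far=[0, 7, 3, 1]
  pop 2: no out-edges | ready=[6] | order so far=[0, 7, 3, 1, 2]
  pop 6: indeg[5]->0 | ready=[5] | order so far=[0, 7, 3, 1, 2, 6]
  pop 5: indeg[4]->0 | ready=[4] | order so far=[0, 7, 3, 1, 2, 6, 5]
  pop 4: no out-edges | ready=[] | order so far=[0, 7, 3, 1, 2, 6, 5, 4]
New canonical toposort: [0, 7, 3, 1, 2, 6, 5, 4]
Compare positions:
  Node 0: index 0 -> 0 (same)
  Node 1: index 3 -> 3 (same)
  Node 2: index 4 -> 4 (same)
  Node 3: index 2 -> 2 (same)
  Node 4: index 6 -> 7 (moved)
  Node 5: index 5 -> 6 (moved)
  Node 6: index 7 -> 5 (moved)
  Node 7: index 1 -> 1 (same)
Nodes that changed position: 4 5 6

Answer: 4 5 6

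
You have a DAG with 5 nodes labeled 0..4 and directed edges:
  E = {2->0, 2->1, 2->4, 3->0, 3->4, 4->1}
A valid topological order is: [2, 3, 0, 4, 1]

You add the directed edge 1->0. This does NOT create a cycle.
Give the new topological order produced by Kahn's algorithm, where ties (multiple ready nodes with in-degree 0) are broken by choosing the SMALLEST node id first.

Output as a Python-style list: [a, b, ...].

Old toposort: [2, 3, 0, 4, 1]
Added edge: 1->0
Position of 1 (4) > position of 0 (2). Must reorder: 1 must now come before 0.
Run Kahn's algorithm (break ties by smallest node id):
  initial in-degrees: [3, 2, 0, 0, 2]
  ready (indeg=0): [2, 3]
  pop 2: indeg[0]->2; indeg[1]->1; indeg[4]->1 | ready=[3] | order so far=[2]
  pop 3: indeg[0]->1; indeg[4]->0 | ready=[4] | order so far=[2, 3]
  pop 4: indeg[1]->0 | ready=[1] | order so far=[2, 3, 4]
  pop 1: indeg[0]->0 | ready=[0] | order so far=[2, 3, 4, 1]
  pop 0: no out-edges | ready=[] | order so far=[2, 3, 4, 1, 0]
  Result: [2, 3, 4, 1, 0]

Answer: [2, 3, 4, 1, 0]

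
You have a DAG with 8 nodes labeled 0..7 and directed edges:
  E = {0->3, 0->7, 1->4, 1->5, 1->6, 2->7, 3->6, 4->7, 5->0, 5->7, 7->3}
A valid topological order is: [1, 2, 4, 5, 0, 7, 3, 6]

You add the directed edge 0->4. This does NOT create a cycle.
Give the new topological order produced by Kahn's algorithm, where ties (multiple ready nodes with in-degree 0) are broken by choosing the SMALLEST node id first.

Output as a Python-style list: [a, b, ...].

Answer: [1, 2, 5, 0, 4, 7, 3, 6]

Derivation:
Old toposort: [1, 2, 4, 5, 0, 7, 3, 6]
Added edge: 0->4
Position of 0 (4) > position of 4 (2). Must reorder: 0 must now come before 4.
Run Kahn's algorithm (break ties by smallest node id):
  initial in-degrees: [1, 0, 0, 2, 2, 1, 2, 4]
  ready (indeg=0): [1, 2]
  pop 1: indeg[4]->1; indeg[5]->0; indeg[6]->1 | ready=[2, 5] | order so far=[1]
  pop 2: indeg[7]->3 | ready=[5] | order so far=[1, 2]
  pop 5: indeg[0]->0; indeg[7]->2 | ready=[0] | order so far=[1, 2, 5]
  pop 0: indeg[3]->1; indeg[4]->0; indeg[7]->1 | ready=[4] | order so far=[1, 2, 5, 0]
  pop 4: indeg[7]->0 | ready=[7] | order so far=[1, 2, 5, 0, 4]
  pop 7: indeg[3]->0 | ready=[3] | order so far=[1, 2, 5, 0, 4, 7]
  pop 3: indeg[6]->0 | ready=[6] | order so far=[1, 2, 5, 0, 4, 7, 3]
  pop 6: no out-edges | ready=[] | order so far=[1, 2, 5, 0, 4, 7, 3, 6]
  Result: [1, 2, 5, 0, 4, 7, 3, 6]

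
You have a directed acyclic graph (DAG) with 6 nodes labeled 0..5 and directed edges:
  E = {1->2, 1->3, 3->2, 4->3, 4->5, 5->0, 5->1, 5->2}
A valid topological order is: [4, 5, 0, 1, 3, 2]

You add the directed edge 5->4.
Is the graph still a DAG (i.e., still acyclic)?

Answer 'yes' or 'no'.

Given toposort: [4, 5, 0, 1, 3, 2]
Position of 5: index 1; position of 4: index 0
New edge 5->4: backward (u after v in old order)
Backward edge: old toposort is now invalid. Check if this creates a cycle.
Does 4 already reach 5? Reachable from 4: [0, 1, 2, 3, 4, 5]. YES -> cycle!
Still a DAG? no

Answer: no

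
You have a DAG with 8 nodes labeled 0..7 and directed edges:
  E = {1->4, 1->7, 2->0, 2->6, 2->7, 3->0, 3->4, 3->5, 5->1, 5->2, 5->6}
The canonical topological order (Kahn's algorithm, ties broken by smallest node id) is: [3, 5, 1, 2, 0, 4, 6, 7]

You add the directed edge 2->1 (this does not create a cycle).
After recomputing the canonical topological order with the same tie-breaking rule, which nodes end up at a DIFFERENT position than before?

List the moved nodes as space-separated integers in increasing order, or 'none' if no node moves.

Old toposort: [3, 5, 1, 2, 0, 4, 6, 7]
Added edge 2->1
Recompute Kahn (smallest-id tiebreak):
  initial in-degrees: [2, 2, 1, 0, 2, 1, 2, 2]
  ready (indeg=0): [3]
  pop 3: indeg[0]->1; indeg[4]->1; indeg[5]->0 | ready=[5] | order so far=[3]
  pop 5: indeg[1]->1; indeg[2]->0; indeg[6]->1 | ready=[2] | order so far=[3, 5]
  pop 2: indeg[0]->0; indeg[1]->0; indeg[6]->0; indeg[7]->1 | ready=[0, 1, 6] | order so far=[3, 5, 2]
  pop 0: no out-edges | ready=[1, 6] | order so far=[3, 5, 2, 0]
  pop 1: indeg[4]->0; indeg[7]->0 | ready=[4, 6, 7] | order so far=[3, 5, 2, 0, 1]
  pop 4: no out-edges | ready=[6, 7] | order so far=[3, 5, 2, 0, 1, 4]
  pop 6: no out-edges | ready=[7] | order so far=[3, 5, 2, 0, 1, 4, 6]
  pop 7: no out-edges | ready=[] | order so far=[3, 5, 2, 0, 1, 4, 6, 7]
New canonical toposort: [3, 5, 2, 0, 1, 4, 6, 7]
Compare positions:
  Node 0: index 4 -> 3 (moved)
  Node 1: index 2 -> 4 (moved)
  Node 2: index 3 -> 2 (moved)
  Node 3: index 0 -> 0 (same)
  Node 4: index 5 -> 5 (same)
  Node 5: index 1 -> 1 (same)
  Node 6: index 6 -> 6 (same)
  Node 7: index 7 -> 7 (same)
Nodes that changed position: 0 1 2

Answer: 0 1 2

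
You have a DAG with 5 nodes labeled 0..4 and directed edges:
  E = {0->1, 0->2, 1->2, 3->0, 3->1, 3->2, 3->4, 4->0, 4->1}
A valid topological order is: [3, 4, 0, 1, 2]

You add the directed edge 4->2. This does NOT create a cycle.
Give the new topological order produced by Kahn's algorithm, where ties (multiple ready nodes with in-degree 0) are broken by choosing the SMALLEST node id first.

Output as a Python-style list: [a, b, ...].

Old toposort: [3, 4, 0, 1, 2]
Added edge: 4->2
Position of 4 (1) < position of 2 (4). Old order still valid.
Run Kahn's algorithm (break ties by smallest node id):
  initial in-degrees: [2, 3, 4, 0, 1]
  ready (indeg=0): [3]
  pop 3: indeg[0]->1; indeg[1]->2; indeg[2]->3; indeg[4]->0 | ready=[4] | order so far=[3]
  pop 4: indeg[0]->0; indeg[1]->1; indeg[2]->2 | ready=[0] | order so far=[3, 4]
  pop 0: indeg[1]->0; indeg[2]->1 | ready=[1] | order so far=[3, 4, 0]
  pop 1: indeg[2]->0 | ready=[2] | order so far=[3, 4, 0, 1]
  pop 2: no out-edges | ready=[] | order so far=[3, 4, 0, 1, 2]
  Result: [3, 4, 0, 1, 2]

Answer: [3, 4, 0, 1, 2]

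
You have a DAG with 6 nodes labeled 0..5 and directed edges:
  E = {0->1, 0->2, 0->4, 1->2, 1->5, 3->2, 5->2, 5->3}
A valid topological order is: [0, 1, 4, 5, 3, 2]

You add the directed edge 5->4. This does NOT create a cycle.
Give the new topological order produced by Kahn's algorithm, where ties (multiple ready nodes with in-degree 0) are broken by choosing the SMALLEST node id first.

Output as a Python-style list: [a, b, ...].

Old toposort: [0, 1, 4, 5, 3, 2]
Added edge: 5->4
Position of 5 (3) > position of 4 (2). Must reorder: 5 must now come before 4.
Run Kahn's algorithm (break ties by smallest node id):
  initial in-degrees: [0, 1, 4, 1, 2, 1]
  ready (indeg=0): [0]
  pop 0: indeg[1]->0; indeg[2]->3; indeg[4]->1 | ready=[1] | order so far=[0]
  pop 1: indeg[2]->2; indeg[5]->0 | ready=[5] | order so far=[0, 1]
  pop 5: indeg[2]->1; indeg[3]->0; indeg[4]->0 | ready=[3, 4] | order so far=[0, 1, 5]
  pop 3: indeg[2]->0 | ready=[2, 4] | order so far=[0, 1, 5, 3]
  pop 2: no out-edges | ready=[4] | order so far=[0, 1, 5, 3, 2]
  pop 4: no out-edges | ready=[] | order so far=[0, 1, 5, 3, 2, 4]
  Result: [0, 1, 5, 3, 2, 4]

Answer: [0, 1, 5, 3, 2, 4]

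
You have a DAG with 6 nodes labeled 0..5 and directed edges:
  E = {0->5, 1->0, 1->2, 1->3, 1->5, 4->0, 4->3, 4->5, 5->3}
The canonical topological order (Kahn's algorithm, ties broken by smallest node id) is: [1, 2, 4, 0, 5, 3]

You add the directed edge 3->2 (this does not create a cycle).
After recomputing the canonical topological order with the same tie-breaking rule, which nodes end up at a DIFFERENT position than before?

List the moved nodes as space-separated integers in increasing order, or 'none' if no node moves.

Answer: 0 2 3 4 5

Derivation:
Old toposort: [1, 2, 4, 0, 5, 3]
Added edge 3->2
Recompute Kahn (smallest-id tiebreak):
  initial in-degrees: [2, 0, 2, 3, 0, 3]
  ready (indeg=0): [1, 4]
  pop 1: indeg[0]->1; indeg[2]->1; indeg[3]->2; indeg[5]->2 | ready=[4] | order so far=[1]
  pop 4: indeg[0]->0; indeg[3]->1; indeg[5]->1 | ready=[0] | order so far=[1, 4]
  pop 0: indeg[5]->0 | ready=[5] | order so far=[1, 4, 0]
  pop 5: indeg[3]->0 | ready=[3] | order so far=[1, 4, 0, 5]
  pop 3: indeg[2]->0 | ready=[2] | order so far=[1, 4, 0, 5, 3]
  pop 2: no out-edges | ready=[] | order so far=[1, 4, 0, 5, 3, 2]
New canonical toposort: [1, 4, 0, 5, 3, 2]
Compare positions:
  Node 0: index 3 -> 2 (moved)
  Node 1: index 0 -> 0 (same)
  Node 2: index 1 -> 5 (moved)
  Node 3: index 5 -> 4 (moved)
  Node 4: index 2 -> 1 (moved)
  Node 5: index 4 -> 3 (moved)
Nodes that changed position: 0 2 3 4 5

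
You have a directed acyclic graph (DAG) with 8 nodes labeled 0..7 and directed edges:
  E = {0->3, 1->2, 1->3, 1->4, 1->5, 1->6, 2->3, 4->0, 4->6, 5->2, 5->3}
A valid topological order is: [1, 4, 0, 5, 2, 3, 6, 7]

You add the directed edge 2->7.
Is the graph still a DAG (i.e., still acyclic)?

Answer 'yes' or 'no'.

Answer: yes

Derivation:
Given toposort: [1, 4, 0, 5, 2, 3, 6, 7]
Position of 2: index 4; position of 7: index 7
New edge 2->7: forward
Forward edge: respects the existing order. Still a DAG, same toposort still valid.
Still a DAG? yes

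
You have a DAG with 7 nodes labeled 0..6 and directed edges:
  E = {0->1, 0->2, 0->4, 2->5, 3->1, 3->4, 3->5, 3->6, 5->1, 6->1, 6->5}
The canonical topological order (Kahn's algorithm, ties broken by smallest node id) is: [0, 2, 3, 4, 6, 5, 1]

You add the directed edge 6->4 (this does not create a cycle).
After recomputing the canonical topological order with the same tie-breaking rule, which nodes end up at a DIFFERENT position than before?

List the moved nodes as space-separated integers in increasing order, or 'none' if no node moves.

Answer: 4 6

Derivation:
Old toposort: [0, 2, 3, 4, 6, 5, 1]
Added edge 6->4
Recompute Kahn (smallest-id tiebreak):
  initial in-degrees: [0, 4, 1, 0, 3, 3, 1]
  ready (indeg=0): [0, 3]
  pop 0: indeg[1]->3; indeg[2]->0; indeg[4]->2 | ready=[2, 3] | order so far=[0]
  pop 2: indeg[5]->2 | ready=[3] | order so far=[0, 2]
  pop 3: indeg[1]->2; indeg[4]->1; indeg[5]->1; indeg[6]->0 | ready=[6] | order so far=[0, 2, 3]
  pop 6: indeg[1]->1; indeg[4]->0; indeg[5]->0 | ready=[4, 5] | order so far=[0, 2, 3, 6]
  pop 4: no out-edges | ready=[5] | order so far=[0, 2, 3, 6, 4]
  pop 5: indeg[1]->0 | ready=[1] | order so far=[0, 2, 3, 6, 4, 5]
  pop 1: no out-edges | ready=[] | order so far=[0, 2, 3, 6, 4, 5, 1]
New canonical toposort: [0, 2, 3, 6, 4, 5, 1]
Compare positions:
  Node 0: index 0 -> 0 (same)
  Node 1: index 6 -> 6 (same)
  Node 2: index 1 -> 1 (same)
  Node 3: index 2 -> 2 (same)
  Node 4: index 3 -> 4 (moved)
  Node 5: index 5 -> 5 (same)
  Node 6: index 4 -> 3 (moved)
Nodes that changed position: 4 6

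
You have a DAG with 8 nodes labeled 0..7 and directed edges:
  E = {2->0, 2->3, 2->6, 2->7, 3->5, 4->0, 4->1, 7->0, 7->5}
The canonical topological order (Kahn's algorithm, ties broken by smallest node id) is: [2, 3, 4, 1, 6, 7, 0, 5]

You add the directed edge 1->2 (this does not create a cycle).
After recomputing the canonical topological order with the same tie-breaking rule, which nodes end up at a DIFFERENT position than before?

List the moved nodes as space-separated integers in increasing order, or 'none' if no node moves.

Old toposort: [2, 3, 4, 1, 6, 7, 0, 5]
Added edge 1->2
Recompute Kahn (smallest-id tiebreak):
  initial in-degrees: [3, 1, 1, 1, 0, 2, 1, 1]
  ready (indeg=0): [4]
  pop 4: indeg[0]->2; indeg[1]->0 | ready=[1] | order so far=[4]
  pop 1: indeg[2]->0 | ready=[2] | order so far=[4, 1]
  pop 2: indeg[0]->1; indeg[3]->0; indeg[6]->0; indeg[7]->0 | ready=[3, 6, 7] | order so far=[4, 1, 2]
  pop 3: indeg[5]->1 | ready=[6, 7] | order so far=[4, 1, 2, 3]
  pop 6: no out-edges | ready=[7] | order so far=[4, 1, 2, 3, 6]
  pop 7: indeg[0]->0; indeg[5]->0 | ready=[0, 5] | order so far=[4, 1, 2, 3, 6, 7]
  pop 0: no out-edges | ready=[5] | order so far=[4, 1, 2, 3, 6, 7, 0]
  pop 5: no out-edges | ready=[] | order so far=[4, 1, 2, 3, 6, 7, 0, 5]
New canonical toposort: [4, 1, 2, 3, 6, 7, 0, 5]
Compare positions:
  Node 0: index 6 -> 6 (same)
  Node 1: index 3 -> 1 (moved)
  Node 2: index 0 -> 2 (moved)
  Node 3: index 1 -> 3 (moved)
  Node 4: index 2 -> 0 (moved)
  Node 5: index 7 -> 7 (same)
  Node 6: index 4 -> 4 (same)
  Node 7: index 5 -> 5 (same)
Nodes that changed position: 1 2 3 4

Answer: 1 2 3 4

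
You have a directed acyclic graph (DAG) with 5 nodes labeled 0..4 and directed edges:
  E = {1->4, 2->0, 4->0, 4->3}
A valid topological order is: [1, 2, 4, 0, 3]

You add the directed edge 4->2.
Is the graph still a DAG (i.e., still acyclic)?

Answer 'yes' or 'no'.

Given toposort: [1, 2, 4, 0, 3]
Position of 4: index 2; position of 2: index 1
New edge 4->2: backward (u after v in old order)
Backward edge: old toposort is now invalid. Check if this creates a cycle.
Does 2 already reach 4? Reachable from 2: [0, 2]. NO -> still a DAG (reorder needed).
Still a DAG? yes

Answer: yes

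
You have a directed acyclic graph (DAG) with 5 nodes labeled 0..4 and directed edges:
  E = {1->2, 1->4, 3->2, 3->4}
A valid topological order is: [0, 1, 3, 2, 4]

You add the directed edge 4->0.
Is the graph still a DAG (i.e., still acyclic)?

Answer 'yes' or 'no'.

Given toposort: [0, 1, 3, 2, 4]
Position of 4: index 4; position of 0: index 0
New edge 4->0: backward (u after v in old order)
Backward edge: old toposort is now invalid. Check if this creates a cycle.
Does 0 already reach 4? Reachable from 0: [0]. NO -> still a DAG (reorder needed).
Still a DAG? yes

Answer: yes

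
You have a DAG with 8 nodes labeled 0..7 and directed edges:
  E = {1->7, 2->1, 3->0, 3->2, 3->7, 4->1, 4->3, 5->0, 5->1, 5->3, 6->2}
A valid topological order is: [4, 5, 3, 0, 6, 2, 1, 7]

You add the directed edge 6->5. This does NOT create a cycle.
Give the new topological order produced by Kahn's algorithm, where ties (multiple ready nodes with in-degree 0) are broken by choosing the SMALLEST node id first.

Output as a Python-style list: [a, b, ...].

Old toposort: [4, 5, 3, 0, 6, 2, 1, 7]
Added edge: 6->5
Position of 6 (4) > position of 5 (1). Must reorder: 6 must now come before 5.
Run Kahn's algorithm (break ties by smallest node id):
  initial in-degrees: [2, 3, 2, 2, 0, 1, 0, 2]
  ready (indeg=0): [4, 6]
  pop 4: indeg[1]->2; indeg[3]->1 | ready=[6] | order so far=[4]
  pop 6: indeg[2]->1; indeg[5]->0 | ready=[5] | order so far=[4, 6]
  pop 5: indeg[0]->1; indeg[1]->1; indeg[3]->0 | ready=[3] | order so far=[4, 6, 5]
  pop 3: indeg[0]->0; indeg[2]->0; indeg[7]->1 | ready=[0, 2] | order so far=[4, 6, 5, 3]
  pop 0: no out-edges | ready=[2] | order so far=[4, 6, 5, 3, 0]
  pop 2: indeg[1]->0 | ready=[1] | order so far=[4, 6, 5, 3, 0, 2]
  pop 1: indeg[7]->0 | ready=[7] | order so far=[4, 6, 5, 3, 0, 2, 1]
  pop 7: no out-edges | ready=[] | order so far=[4, 6, 5, 3, 0, 2, 1, 7]
  Result: [4, 6, 5, 3, 0, 2, 1, 7]

Answer: [4, 6, 5, 3, 0, 2, 1, 7]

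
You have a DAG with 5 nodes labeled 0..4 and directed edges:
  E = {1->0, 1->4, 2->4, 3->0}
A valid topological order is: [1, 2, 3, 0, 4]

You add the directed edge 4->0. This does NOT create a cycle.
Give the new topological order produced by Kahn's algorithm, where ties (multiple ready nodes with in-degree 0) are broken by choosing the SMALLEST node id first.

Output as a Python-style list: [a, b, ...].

Answer: [1, 2, 3, 4, 0]

Derivation:
Old toposort: [1, 2, 3, 0, 4]
Added edge: 4->0
Position of 4 (4) > position of 0 (3). Must reorder: 4 must now come before 0.
Run Kahn's algorithm (break ties by smallest node id):
  initial in-degrees: [3, 0, 0, 0, 2]
  ready (indeg=0): [1, 2, 3]
  pop 1: indeg[0]->2; indeg[4]->1 | ready=[2, 3] | order so far=[1]
  pop 2: indeg[4]->0 | ready=[3, 4] | order so far=[1, 2]
  pop 3: indeg[0]->1 | ready=[4] | order so far=[1, 2, 3]
  pop 4: indeg[0]->0 | ready=[0] | order so far=[1, 2, 3, 4]
  pop 0: no out-edges | ready=[] | order so far=[1, 2, 3, 4, 0]
  Result: [1, 2, 3, 4, 0]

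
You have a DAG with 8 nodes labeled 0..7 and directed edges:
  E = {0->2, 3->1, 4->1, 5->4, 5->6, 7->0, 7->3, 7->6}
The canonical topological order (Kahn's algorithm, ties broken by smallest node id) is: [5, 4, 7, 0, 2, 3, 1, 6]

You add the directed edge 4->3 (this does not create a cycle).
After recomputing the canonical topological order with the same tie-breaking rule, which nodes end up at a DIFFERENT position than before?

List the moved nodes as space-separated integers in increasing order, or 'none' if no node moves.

Old toposort: [5, 4, 7, 0, 2, 3, 1, 6]
Added edge 4->3
Recompute Kahn (smallest-id tiebreak):
  initial in-degrees: [1, 2, 1, 2, 1, 0, 2, 0]
  ready (indeg=0): [5, 7]
  pop 5: indeg[4]->0; indeg[6]->1 | ready=[4, 7] | order so far=[5]
  pop 4: indeg[1]->1; indeg[3]->1 | ready=[7] | order so far=[5, 4]
  pop 7: indeg[0]->0; indeg[3]->0; indeg[6]->0 | ready=[0, 3, 6] | order so far=[5, 4, 7]
  pop 0: indeg[2]->0 | ready=[2, 3, 6] | order so far=[5, 4, 7, 0]
  pop 2: no out-edges | ready=[3, 6] | order so far=[5, 4, 7, 0, 2]
  pop 3: indeg[1]->0 | ready=[1, 6] | order so far=[5, 4, 7, 0, 2, 3]
  pop 1: no out-edges | ready=[6] | order so far=[5, 4, 7, 0, 2, 3, 1]
  pop 6: no out-edges | ready=[] | order so far=[5, 4, 7, 0, 2, 3, 1, 6]
New canonical toposort: [5, 4, 7, 0, 2, 3, 1, 6]
Compare positions:
  Node 0: index 3 -> 3 (same)
  Node 1: index 6 -> 6 (same)
  Node 2: index 4 -> 4 (same)
  Node 3: index 5 -> 5 (same)
  Node 4: index 1 -> 1 (same)
  Node 5: index 0 -> 0 (same)
  Node 6: index 7 -> 7 (same)
  Node 7: index 2 -> 2 (same)
Nodes that changed position: none

Answer: none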